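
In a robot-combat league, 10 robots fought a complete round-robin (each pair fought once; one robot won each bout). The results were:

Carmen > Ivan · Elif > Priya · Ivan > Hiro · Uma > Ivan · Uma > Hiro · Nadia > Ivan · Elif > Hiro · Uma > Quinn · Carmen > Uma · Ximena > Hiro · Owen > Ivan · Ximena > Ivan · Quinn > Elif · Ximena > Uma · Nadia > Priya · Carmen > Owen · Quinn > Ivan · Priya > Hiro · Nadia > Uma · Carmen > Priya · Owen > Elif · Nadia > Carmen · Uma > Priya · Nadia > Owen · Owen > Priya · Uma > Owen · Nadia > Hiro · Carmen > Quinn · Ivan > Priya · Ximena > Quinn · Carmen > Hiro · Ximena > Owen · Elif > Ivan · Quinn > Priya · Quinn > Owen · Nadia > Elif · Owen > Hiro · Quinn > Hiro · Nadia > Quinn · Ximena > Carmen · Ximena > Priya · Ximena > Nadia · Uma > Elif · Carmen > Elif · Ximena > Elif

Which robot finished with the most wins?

Ximena

Win totals: Ivan 2, Quinn 5, Elif 3, Uma 6, Priya 1, Owen 4, Nadia 8, Ximena 9, Hiro 0, Carmen 7.
Ximena leads with 9 wins (next highest: 8).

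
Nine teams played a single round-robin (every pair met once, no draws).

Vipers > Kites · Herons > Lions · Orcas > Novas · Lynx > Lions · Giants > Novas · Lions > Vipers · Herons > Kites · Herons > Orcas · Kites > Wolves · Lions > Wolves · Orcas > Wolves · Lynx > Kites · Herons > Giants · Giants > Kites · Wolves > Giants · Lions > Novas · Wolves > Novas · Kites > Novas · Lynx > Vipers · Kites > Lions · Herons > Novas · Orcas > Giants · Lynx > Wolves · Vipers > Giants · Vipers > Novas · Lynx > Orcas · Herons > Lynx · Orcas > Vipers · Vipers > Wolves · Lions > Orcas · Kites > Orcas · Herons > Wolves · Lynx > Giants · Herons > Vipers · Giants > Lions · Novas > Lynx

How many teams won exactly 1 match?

1

Win totals: Orcas 4, Herons 8, Giants 3, Lynx 6, Kites 4, Vipers 4, Novas 1, Lions 4, Wolves 2.
Exactly 1: Novas — 1 team.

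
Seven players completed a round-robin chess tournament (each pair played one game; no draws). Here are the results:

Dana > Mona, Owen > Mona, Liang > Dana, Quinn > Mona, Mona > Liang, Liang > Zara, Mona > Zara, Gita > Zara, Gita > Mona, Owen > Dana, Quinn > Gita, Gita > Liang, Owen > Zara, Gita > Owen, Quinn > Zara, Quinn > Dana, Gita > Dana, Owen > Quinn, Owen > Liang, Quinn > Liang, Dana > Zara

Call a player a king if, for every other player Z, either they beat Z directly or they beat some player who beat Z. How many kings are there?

3

Zara cannot reach Owen, Quinn, Liang, Dana, Gita, Mona in two steps.
Owen reaches everyone (king).
Quinn reaches everyone (king).
Liang cannot reach Owen, Quinn, Gita in two steps.
Dana cannot reach Owen, Quinn, Gita in two steps.
Gita reaches everyone (king).
Mona cannot reach Owen, Quinn, Gita in two steps.
Kings: Owen, Quinn, Gita — 3.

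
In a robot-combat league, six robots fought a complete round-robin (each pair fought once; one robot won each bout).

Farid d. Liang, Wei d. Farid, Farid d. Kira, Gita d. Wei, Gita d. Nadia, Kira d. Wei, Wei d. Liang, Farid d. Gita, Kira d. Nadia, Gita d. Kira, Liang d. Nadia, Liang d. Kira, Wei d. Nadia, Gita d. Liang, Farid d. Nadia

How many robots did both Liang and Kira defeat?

Liang beat: Nadia, Kira.
Kira beat: Nadia, Wei.
Both beat: Nadia — 1.

1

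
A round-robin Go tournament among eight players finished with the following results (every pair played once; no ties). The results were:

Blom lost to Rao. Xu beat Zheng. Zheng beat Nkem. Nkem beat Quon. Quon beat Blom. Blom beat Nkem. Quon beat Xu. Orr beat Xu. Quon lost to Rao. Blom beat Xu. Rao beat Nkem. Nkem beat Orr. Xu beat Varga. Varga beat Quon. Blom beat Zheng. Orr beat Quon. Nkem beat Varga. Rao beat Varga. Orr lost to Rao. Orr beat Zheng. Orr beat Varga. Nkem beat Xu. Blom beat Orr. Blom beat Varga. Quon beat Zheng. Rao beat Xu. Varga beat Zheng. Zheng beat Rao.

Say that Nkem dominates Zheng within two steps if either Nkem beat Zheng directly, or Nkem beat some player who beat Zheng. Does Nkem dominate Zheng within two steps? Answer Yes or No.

Yes

Nkem did not beat Zheng directly.
Nkem beat Orr, Xu, Varga, Quon. Of those, Orr beat Zheng.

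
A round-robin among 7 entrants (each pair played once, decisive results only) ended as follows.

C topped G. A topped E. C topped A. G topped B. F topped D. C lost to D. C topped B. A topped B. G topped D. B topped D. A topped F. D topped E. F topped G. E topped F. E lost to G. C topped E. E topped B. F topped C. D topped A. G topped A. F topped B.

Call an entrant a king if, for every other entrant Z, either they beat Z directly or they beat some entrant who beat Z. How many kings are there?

5

A reaches everyone (king).
B cannot reach F, G in two steps.
C reaches everyone (king).
D reaches everyone (king).
E cannot reach A in two steps.
F reaches everyone (king).
G reaches everyone (king).
Kings: A, C, D, F, G — 5.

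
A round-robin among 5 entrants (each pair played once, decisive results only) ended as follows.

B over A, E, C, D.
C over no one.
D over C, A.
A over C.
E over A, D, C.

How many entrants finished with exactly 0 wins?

Win totals: A 1, B 4, C 0, D 2, E 3.
Exactly 0: C — 1 entrant.

1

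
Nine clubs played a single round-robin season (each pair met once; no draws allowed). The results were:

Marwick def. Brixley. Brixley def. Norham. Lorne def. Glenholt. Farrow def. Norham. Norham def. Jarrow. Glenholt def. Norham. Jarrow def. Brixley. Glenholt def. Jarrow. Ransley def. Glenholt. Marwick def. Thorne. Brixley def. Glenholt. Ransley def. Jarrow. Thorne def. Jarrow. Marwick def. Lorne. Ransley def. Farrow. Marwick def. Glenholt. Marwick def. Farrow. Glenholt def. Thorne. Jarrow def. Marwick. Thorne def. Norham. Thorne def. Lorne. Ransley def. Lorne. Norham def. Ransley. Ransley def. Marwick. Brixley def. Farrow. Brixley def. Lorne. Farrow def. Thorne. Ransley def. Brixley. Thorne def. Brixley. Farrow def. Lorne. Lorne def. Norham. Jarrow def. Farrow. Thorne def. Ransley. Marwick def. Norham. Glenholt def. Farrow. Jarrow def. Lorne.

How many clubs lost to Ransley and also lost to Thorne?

Ransley beat: Glenholt, Farrow, Brixley, Jarrow, Lorne, Marwick.
Thorne beat: Norham, Ransley, Brixley, Jarrow, Lorne.
Both beat: Brixley, Jarrow, Lorne — 3.

3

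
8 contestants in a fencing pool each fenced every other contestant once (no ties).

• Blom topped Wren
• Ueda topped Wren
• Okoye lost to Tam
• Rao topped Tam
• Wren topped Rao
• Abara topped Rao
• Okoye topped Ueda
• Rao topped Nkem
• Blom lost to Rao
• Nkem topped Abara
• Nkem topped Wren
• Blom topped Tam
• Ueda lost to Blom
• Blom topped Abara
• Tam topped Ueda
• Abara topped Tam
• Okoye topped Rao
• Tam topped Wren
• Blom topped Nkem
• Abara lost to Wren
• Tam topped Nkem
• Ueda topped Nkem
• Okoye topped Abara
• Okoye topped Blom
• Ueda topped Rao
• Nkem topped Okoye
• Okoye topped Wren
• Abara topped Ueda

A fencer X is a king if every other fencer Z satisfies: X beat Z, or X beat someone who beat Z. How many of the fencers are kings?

7

Wren cannot reach Okoye in two steps.
Blom reaches everyone (king).
Abara reaches everyone (king).
Ueda reaches everyone (king).
Nkem reaches everyone (king).
Okoye reaches everyone (king).
Rao reaches everyone (king).
Tam reaches everyone (king).
Kings: Blom, Abara, Ueda, Nkem, Okoye, Rao, Tam — 7.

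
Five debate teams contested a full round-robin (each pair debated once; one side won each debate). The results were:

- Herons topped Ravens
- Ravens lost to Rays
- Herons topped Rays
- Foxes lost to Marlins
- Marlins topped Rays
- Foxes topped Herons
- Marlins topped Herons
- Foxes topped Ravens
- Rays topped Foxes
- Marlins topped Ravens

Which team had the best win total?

Win totals: Foxes 2, Rays 2, Marlins 4, Herons 2, Ravens 0.
Marlins leads with 4 wins (next highest: 2).

Marlins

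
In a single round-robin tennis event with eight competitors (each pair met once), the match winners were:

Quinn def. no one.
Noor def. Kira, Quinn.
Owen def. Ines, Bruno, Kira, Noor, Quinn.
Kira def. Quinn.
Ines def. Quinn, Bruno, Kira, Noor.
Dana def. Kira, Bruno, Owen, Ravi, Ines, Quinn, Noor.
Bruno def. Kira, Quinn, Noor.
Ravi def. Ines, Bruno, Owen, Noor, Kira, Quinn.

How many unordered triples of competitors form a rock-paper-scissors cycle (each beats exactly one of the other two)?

Win totals: Ines 4, Quinn 0, Ravi 6, Bruno 3, Dana 7, Noor 2, Kira 1, Owen 5.
A competitor with w wins dominates both others in C(w,2) triples; summing gives 6 + 0 + 15 + 3 + 21 + 1 + 0 + 10 = 56 transitive triples.
Total triples C(8,3) = 56, so cyclic triples = 56 − 56 = 0.

0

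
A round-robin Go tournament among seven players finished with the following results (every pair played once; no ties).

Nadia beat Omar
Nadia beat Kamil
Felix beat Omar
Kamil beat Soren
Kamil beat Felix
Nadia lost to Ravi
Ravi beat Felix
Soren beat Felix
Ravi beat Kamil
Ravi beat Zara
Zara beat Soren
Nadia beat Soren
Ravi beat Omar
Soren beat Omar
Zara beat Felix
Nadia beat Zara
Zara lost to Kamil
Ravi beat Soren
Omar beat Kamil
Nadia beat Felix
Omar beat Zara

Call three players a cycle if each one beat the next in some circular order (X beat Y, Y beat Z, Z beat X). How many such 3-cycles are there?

Win totals: Soren 2, Omar 2, Zara 2, Kamil 3, Felix 1, Nadia 5, Ravi 6.
A player with w wins dominates both others in C(w,2) triples; summing gives 1 + 1 + 1 + 3 + 0 + 10 + 15 = 31 transitive triples.
Total triples C(7,3) = 35, so cyclic triples = 35 − 31 = 4.

4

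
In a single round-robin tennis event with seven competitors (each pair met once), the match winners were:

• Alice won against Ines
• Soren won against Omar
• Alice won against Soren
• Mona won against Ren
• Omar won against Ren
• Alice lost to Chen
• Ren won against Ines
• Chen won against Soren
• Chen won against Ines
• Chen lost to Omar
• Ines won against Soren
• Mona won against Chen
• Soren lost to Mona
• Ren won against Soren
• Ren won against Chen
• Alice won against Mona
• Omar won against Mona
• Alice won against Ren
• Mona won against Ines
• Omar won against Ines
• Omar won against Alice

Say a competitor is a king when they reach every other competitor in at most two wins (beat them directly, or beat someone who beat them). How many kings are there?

Omar reaches everyone (king).
Alice reaches everyone (king).
Mona reaches everyone (king).
Ren cannot reach Mona in two steps.
Ines cannot reach Alice, Mona, Ren, Chen in two steps.
Chen reaches everyone (king).
Soren reaches everyone (king).
Kings: Omar, Alice, Mona, Chen, Soren — 5.

5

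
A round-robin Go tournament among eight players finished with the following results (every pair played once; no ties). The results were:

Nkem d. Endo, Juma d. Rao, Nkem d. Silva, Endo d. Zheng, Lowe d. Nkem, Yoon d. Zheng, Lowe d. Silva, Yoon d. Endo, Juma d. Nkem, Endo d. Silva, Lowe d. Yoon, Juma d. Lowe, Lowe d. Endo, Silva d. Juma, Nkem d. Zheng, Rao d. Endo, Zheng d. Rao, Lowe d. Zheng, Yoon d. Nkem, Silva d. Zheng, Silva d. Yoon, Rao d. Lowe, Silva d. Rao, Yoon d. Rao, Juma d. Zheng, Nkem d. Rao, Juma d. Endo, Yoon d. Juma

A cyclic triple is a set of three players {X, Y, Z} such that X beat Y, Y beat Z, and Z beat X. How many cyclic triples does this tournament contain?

12

Win totals: Silva 4, Nkem 4, Rao 2, Lowe 5, Zheng 1, Yoon 5, Juma 5, Endo 2.
A player with w wins dominates both others in C(w,2) triples; summing gives 6 + 6 + 1 + 10 + 0 + 10 + 10 + 1 = 44 transitive triples.
Total triples C(8,3) = 56, so cyclic triples = 56 − 44 = 12.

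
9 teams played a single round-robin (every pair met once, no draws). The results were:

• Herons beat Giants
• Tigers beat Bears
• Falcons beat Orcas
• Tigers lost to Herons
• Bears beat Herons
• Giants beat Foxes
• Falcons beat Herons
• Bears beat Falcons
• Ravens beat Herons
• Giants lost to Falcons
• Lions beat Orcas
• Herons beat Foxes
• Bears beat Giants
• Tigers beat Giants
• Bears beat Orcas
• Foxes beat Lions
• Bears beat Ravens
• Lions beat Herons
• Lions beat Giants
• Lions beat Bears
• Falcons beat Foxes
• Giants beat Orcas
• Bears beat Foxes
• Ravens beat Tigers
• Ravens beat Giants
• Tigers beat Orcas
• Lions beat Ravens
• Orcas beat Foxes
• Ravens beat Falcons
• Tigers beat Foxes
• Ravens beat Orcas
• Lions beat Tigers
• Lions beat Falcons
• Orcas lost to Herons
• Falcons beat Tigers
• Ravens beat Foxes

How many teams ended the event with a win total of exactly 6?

2

Win totals: Tigers 4, Falcons 5, Foxes 1, Bears 6, Giants 2, Orcas 1, Herons 4, Lions 7, Ravens 6.
Exactly 6: Bears, Ravens — 2 teams.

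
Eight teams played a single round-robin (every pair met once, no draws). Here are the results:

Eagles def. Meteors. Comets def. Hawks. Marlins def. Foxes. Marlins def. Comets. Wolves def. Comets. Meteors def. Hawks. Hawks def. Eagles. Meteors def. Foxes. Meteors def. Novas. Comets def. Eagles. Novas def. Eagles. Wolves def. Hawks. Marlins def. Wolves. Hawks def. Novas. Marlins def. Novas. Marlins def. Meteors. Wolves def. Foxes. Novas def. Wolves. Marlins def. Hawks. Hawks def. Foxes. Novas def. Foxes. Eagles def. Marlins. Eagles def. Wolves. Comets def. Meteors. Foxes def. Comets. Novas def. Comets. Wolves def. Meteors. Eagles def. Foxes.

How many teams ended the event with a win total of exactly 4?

Win totals: Eagles 4, Comets 3, Foxes 1, Hawks 3, Wolves 4, Novas 4, Meteors 3, Marlins 6.
Exactly 4: Eagles, Wolves, Novas — 3 teams.

3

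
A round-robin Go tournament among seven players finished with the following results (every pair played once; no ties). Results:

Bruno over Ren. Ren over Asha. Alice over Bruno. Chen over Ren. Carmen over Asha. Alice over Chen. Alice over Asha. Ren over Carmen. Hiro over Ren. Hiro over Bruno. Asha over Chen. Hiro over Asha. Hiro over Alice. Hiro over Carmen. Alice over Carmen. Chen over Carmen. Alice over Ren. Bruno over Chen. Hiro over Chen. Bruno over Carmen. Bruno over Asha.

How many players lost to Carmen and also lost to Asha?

Carmen beat: Asha.
Asha beat: Chen.
No one was beaten by both.

0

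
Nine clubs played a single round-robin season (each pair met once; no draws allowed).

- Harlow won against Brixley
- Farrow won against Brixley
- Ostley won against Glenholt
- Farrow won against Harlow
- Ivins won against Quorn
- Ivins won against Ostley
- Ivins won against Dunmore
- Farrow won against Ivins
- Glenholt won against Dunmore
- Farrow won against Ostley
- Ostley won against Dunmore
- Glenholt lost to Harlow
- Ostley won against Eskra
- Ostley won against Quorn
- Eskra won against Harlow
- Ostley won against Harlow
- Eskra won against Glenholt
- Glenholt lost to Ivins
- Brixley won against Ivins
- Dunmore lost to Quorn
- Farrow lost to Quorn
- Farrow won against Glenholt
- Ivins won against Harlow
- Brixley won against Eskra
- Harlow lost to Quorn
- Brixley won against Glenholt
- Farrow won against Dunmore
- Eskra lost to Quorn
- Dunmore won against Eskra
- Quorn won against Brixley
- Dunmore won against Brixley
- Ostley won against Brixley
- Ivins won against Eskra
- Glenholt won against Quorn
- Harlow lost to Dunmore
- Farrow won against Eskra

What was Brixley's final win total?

3

Brixley's results: beat Glenholt, Ivins, Eskra; lost to Harlow, Farrow, Quorn, Ostley, Dunmore.
That is 3 wins.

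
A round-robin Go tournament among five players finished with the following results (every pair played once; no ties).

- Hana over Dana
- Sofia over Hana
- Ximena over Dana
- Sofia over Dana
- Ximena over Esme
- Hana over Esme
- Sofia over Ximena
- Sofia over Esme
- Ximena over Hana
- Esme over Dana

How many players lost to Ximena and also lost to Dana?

0

Ximena beat: Hana, Dana, Esme.
Dana beat: no one.
No one was beaten by both.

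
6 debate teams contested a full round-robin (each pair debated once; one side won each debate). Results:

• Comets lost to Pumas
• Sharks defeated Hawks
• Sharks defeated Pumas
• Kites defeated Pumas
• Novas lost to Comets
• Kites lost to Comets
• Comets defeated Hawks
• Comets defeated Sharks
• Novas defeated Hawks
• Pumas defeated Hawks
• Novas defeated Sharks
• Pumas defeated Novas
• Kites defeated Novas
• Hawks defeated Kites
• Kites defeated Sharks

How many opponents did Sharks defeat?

2

Sharks' results: beat Pumas, Hawks; lost to Kites, Comets, Novas.
That is 2 wins.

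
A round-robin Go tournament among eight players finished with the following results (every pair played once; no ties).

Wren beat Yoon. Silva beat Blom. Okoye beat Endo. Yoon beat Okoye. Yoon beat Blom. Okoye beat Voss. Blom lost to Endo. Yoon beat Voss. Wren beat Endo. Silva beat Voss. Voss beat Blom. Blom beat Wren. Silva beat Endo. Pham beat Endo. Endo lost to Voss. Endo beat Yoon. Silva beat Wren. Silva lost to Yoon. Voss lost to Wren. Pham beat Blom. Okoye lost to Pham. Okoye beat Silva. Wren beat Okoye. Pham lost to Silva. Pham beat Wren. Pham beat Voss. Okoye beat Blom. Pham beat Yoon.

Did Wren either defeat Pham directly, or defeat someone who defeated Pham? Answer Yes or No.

No

Wren did not beat Pham directly.
Wren beat Voss, Yoon, Okoye, Endo, but each of them lost to Pham. No two-step path.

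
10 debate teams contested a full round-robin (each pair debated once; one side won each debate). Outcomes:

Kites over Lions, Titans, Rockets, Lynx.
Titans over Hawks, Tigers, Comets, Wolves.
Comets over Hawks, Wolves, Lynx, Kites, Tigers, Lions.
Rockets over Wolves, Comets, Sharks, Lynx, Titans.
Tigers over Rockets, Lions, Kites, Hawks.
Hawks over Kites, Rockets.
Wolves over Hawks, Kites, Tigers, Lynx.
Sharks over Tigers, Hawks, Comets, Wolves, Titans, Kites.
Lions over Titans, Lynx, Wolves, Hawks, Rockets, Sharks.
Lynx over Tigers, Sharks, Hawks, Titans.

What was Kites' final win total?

Kites' results: beat Titans, Rockets, Lynx, Lions; lost to Comets, Tigers, Sharks, Hawks, Wolves.
That is 4 wins.

4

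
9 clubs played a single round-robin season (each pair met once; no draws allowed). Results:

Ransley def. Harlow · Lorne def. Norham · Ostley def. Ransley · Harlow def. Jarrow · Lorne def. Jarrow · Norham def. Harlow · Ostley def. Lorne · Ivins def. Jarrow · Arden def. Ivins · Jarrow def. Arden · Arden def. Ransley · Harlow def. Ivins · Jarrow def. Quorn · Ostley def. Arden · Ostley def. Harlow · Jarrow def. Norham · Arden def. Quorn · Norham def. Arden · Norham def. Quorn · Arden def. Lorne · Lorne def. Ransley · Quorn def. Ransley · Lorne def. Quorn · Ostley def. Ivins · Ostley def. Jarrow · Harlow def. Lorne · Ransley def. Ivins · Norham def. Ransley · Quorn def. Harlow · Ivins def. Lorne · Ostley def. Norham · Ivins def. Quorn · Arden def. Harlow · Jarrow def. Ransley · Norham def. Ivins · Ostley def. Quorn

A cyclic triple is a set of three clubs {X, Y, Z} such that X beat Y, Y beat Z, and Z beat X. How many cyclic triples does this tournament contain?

16

Win totals: Norham 5, Harlow 3, Ostley 8, Arden 5, Lorne 4, Ransley 2, Quorn 2, Jarrow 4, Ivins 3.
A club with w wins dominates both others in C(w,2) triples; summing gives 10 + 3 + 28 + 10 + 6 + 1 + 1 + 6 + 3 = 68 transitive triples.
Total triples C(9,3) = 84, so cyclic triples = 84 − 68 = 16.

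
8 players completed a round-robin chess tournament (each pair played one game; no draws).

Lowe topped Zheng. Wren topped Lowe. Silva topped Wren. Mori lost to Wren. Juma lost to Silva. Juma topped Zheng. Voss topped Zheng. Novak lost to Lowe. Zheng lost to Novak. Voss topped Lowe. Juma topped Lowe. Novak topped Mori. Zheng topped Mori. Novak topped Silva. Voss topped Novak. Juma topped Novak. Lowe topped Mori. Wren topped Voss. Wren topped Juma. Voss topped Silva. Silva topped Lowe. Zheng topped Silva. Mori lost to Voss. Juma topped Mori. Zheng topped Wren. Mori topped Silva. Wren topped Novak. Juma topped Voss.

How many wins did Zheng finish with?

Zheng's results: beat Wren, Silva, Mori; lost to Juma, Voss, Lowe, Novak.
That is 3 wins.

3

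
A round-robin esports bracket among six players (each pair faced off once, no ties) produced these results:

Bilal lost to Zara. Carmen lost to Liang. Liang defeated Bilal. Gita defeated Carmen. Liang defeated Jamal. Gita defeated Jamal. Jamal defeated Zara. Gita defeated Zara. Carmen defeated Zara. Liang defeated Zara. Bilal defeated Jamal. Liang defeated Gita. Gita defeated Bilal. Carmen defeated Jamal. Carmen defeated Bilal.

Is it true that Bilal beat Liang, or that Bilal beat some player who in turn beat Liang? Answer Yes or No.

No

Bilal did not beat Liang directly.
Bilal beat Jamal, but each of them lost to Liang. No two-step path.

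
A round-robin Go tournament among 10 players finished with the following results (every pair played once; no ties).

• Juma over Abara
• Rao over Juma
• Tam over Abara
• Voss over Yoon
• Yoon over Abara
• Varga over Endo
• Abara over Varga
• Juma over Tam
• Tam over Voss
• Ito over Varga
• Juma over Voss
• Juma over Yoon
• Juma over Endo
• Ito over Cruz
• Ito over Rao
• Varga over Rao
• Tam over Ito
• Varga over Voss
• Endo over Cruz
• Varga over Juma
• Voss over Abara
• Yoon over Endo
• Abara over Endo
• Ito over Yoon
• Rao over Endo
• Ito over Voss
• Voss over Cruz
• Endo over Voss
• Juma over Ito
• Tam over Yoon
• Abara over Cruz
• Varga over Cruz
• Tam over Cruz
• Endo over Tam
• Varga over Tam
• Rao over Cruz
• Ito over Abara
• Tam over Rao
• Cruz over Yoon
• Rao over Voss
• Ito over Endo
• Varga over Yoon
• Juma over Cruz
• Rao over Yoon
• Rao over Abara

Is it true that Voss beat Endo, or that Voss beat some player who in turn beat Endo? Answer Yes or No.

Voss did not beat Endo directly.
Voss beat Yoon, Abara, Cruz. Of those, Yoon beat Endo.

Yes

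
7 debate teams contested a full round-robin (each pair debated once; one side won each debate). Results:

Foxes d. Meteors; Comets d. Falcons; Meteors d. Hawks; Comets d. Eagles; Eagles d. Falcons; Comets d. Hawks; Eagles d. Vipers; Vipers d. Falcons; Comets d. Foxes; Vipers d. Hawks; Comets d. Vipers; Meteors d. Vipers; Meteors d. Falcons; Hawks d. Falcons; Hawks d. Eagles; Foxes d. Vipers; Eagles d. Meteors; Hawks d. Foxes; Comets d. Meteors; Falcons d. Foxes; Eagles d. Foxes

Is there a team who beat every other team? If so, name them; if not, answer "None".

Comets has 6 wins out of 6 opponents — a perfect record.

Comets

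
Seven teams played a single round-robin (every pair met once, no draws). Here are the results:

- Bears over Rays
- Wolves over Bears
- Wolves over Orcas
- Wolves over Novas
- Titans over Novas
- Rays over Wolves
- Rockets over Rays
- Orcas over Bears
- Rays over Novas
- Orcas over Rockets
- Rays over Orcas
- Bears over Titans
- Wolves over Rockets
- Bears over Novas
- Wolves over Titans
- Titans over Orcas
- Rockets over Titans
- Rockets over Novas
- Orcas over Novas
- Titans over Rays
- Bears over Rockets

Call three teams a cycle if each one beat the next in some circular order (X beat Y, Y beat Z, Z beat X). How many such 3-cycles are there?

7

Win totals: Wolves 5, Bears 4, Titans 3, Novas 0, Orcas 3, Rockets 3, Rays 3.
A team with w wins dominates both others in C(w,2) triples; summing gives 10 + 6 + 3 + 0 + 3 + 3 + 3 = 28 transitive triples.
Total triples C(7,3) = 35, so cyclic triples = 35 − 28 = 7.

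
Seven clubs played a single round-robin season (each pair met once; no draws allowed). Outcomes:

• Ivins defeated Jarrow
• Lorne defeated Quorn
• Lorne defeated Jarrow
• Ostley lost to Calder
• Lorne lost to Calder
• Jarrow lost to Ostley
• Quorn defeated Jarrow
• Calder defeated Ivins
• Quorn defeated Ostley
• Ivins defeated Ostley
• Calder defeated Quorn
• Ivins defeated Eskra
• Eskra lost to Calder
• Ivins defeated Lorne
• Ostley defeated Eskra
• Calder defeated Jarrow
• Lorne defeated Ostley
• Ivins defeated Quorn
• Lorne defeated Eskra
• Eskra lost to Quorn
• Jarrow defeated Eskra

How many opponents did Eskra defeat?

0

Eskra's results: beat no one; lost to Quorn, Ostley, Jarrow, Ivins, Lorne, Calder.
That is 0 wins.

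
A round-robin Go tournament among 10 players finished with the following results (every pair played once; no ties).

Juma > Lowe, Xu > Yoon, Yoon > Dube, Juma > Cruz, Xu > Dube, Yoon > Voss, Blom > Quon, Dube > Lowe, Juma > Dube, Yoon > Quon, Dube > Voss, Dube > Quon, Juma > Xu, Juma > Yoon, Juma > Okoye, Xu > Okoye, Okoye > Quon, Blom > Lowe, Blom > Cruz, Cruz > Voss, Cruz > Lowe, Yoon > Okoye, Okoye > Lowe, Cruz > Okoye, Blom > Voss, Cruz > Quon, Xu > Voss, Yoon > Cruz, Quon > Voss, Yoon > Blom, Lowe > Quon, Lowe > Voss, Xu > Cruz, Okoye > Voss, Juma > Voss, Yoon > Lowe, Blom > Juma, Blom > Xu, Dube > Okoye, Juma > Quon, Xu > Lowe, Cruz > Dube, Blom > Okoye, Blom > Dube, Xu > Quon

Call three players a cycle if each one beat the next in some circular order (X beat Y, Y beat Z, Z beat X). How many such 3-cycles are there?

2

Win totals: Xu 7, Quon 1, Lowe 2, Yoon 7, Cruz 5, Juma 8, Dube 4, Voss 0, Blom 8, Okoye 3.
A player with w wins dominates both others in C(w,2) triples; summing gives 21 + 0 + 1 + 21 + 10 + 28 + 6 + 0 + 28 + 3 = 118 transitive triples.
Total triples C(10,3) = 120, so cyclic triples = 120 − 118 = 2.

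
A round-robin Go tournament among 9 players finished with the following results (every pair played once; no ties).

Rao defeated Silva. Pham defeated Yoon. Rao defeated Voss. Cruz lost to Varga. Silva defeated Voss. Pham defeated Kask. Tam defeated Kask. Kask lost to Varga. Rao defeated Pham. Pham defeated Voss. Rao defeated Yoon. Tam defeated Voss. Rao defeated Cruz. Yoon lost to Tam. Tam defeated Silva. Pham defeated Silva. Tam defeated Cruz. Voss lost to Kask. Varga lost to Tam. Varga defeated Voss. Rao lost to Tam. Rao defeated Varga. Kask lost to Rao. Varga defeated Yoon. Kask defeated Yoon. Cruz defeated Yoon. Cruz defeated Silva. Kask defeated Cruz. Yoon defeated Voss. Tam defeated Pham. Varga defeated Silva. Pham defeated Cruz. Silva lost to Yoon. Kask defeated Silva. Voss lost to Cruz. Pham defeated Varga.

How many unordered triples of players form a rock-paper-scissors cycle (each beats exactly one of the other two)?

Win totals: Cruz 3, Pham 6, Voss 0, Silva 1, Kask 4, Varga 5, Yoon 2, Tam 8, Rao 7.
A player with w wins dominates both others in C(w,2) triples; summing gives 3 + 15 + 0 + 0 + 6 + 10 + 1 + 28 + 21 = 84 transitive triples.
Total triples C(9,3) = 84, so cyclic triples = 84 − 84 = 0.

0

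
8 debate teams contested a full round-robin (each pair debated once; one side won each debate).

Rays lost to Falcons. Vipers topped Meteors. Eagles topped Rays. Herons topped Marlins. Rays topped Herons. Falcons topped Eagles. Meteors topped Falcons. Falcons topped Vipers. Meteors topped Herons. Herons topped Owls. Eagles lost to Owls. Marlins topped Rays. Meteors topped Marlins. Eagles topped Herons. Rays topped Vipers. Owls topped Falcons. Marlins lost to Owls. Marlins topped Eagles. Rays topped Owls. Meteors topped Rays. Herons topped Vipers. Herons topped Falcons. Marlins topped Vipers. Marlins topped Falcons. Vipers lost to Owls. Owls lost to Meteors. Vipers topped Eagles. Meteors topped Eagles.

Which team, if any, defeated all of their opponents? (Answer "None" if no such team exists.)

Highest win total is Meteors with 6 (out of 7 possible).
Meteors lost to Vipers, so no team went undefeated.

None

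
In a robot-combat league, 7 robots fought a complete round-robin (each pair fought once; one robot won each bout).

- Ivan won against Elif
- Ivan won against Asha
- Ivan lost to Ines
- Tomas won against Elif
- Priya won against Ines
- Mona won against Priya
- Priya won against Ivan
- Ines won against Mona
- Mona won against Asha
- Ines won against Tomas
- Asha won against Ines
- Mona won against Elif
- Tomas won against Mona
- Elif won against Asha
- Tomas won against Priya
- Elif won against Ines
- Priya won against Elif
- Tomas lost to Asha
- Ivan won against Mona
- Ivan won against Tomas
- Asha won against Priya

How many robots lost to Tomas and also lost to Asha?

Tomas beat: Elif, Priya, Mona.
Asha beat: Priya, Ines, Tomas.
Both beat: Priya — 1.

1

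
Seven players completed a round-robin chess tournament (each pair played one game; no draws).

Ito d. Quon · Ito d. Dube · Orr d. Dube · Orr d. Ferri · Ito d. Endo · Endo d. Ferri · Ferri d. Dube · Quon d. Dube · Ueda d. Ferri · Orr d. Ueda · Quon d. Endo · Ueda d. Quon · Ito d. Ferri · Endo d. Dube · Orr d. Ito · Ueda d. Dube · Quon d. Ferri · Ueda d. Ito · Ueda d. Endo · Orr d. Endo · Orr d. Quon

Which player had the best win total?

Orr

Win totals: Dube 0, Quon 3, Endo 2, Ito 4, Ueda 5, Ferri 1, Orr 6.
Orr leads with 6 wins (next highest: 5).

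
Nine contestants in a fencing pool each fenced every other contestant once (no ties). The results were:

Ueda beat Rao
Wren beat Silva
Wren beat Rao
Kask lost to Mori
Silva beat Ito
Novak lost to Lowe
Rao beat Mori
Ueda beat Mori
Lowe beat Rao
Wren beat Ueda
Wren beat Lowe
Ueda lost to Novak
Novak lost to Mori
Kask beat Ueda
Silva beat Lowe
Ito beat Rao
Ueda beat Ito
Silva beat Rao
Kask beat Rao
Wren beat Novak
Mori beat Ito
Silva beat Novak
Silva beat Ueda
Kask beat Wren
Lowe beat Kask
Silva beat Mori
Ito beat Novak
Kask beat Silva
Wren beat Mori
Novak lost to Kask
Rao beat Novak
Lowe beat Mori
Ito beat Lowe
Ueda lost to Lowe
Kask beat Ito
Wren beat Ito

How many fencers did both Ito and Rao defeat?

Ito beat: Lowe, Novak, Rao.
Rao beat: Mori, Novak.
Both beat: Novak — 1.

1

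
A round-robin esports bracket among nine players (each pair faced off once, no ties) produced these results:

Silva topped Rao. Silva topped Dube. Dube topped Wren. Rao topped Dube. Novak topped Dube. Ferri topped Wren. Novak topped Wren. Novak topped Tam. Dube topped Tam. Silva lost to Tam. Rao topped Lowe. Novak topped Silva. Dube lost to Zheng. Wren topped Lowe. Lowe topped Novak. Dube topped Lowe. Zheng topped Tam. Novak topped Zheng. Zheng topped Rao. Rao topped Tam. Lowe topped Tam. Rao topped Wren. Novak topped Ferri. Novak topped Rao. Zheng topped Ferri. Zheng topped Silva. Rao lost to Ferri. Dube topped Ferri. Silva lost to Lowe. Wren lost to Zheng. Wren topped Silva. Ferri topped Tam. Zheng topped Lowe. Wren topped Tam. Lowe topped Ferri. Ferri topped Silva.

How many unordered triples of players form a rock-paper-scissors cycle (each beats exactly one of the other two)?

14

Win totals: Rao 4, Tam 1, Silva 2, Ferri 4, Novak 7, Wren 3, Zheng 7, Dube 4, Lowe 4.
A player with w wins dominates both others in C(w,2) triples; summing gives 6 + 0 + 1 + 6 + 21 + 3 + 21 + 6 + 6 = 70 transitive triples.
Total triples C(9,3) = 84, so cyclic triples = 84 − 70 = 14.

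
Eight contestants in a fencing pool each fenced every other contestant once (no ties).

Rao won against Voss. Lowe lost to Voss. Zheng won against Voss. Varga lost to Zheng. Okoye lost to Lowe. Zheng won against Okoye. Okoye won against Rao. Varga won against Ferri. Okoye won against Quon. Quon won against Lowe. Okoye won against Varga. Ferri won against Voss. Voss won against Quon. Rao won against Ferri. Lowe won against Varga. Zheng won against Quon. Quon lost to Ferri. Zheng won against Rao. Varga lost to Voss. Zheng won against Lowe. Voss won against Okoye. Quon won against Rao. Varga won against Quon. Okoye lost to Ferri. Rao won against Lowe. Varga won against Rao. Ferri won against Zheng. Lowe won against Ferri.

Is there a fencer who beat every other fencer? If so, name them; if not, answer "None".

Highest win total is Zheng with 6 (out of 7 possible).
Zheng lost to Ferri, so no fencer went undefeated.

None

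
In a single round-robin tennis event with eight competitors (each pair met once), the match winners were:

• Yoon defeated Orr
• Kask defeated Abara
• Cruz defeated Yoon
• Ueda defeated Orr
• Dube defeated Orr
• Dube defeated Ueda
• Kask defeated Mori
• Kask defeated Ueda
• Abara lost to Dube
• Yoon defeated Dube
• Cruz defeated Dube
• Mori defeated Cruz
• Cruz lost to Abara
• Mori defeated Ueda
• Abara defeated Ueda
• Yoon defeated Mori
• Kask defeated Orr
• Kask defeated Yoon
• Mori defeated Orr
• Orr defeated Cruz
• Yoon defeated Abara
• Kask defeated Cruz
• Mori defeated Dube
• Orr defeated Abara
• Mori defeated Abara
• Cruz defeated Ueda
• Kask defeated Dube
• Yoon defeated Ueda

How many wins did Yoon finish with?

5

Yoon's results: beat Mori, Abara, Ueda, Orr, Dube; lost to Kask, Cruz.
That is 5 wins.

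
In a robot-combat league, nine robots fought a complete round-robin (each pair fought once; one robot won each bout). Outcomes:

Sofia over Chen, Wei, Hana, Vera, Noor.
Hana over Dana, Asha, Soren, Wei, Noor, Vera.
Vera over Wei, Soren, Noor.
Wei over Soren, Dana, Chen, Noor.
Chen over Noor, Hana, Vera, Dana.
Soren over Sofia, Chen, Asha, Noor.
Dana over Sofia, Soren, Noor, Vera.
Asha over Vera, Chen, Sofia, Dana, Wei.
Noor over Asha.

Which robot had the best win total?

Hana

Win totals: Chen 4, Noor 1, Wei 4, Hana 6, Dana 4, Sofia 5, Vera 3, Asha 5, Soren 4.
Hana leads with 6 wins (next highest: 5).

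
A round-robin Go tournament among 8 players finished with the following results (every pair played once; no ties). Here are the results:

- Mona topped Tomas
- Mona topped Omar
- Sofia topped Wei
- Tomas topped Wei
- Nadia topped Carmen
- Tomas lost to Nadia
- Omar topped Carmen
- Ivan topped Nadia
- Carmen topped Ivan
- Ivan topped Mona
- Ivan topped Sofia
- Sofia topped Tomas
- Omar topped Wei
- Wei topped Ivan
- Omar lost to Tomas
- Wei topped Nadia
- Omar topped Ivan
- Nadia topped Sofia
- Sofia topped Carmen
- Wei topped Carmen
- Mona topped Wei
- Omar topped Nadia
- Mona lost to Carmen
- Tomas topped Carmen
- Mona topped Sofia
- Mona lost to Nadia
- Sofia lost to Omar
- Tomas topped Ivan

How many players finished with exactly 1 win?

Win totals: Sofia 3, Tomas 4, Mona 4, Carmen 2, Ivan 3, Omar 5, Wei 3, Nadia 4.
No player has exactly 1 wins.

0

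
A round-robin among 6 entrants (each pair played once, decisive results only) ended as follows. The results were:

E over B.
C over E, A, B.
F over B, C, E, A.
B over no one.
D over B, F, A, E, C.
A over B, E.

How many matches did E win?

E's results: beat B; lost to A, C, D, F.
That is 1 win.

1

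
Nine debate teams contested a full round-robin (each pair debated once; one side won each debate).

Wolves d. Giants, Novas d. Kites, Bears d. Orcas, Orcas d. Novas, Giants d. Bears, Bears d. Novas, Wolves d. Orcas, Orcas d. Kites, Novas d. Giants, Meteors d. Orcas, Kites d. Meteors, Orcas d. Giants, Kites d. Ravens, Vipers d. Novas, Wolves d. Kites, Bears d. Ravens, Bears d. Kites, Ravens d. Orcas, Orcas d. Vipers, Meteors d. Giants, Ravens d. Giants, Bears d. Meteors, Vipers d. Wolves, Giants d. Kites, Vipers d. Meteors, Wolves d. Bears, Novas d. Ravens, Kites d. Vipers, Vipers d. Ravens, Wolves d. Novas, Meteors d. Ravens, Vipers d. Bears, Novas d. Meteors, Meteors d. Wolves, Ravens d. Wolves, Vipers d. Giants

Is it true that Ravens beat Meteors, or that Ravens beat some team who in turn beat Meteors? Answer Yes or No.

No

Ravens did not beat Meteors directly.
Ravens beat Orcas, Giants, Wolves, but each of them lost to Meteors. No two-step path.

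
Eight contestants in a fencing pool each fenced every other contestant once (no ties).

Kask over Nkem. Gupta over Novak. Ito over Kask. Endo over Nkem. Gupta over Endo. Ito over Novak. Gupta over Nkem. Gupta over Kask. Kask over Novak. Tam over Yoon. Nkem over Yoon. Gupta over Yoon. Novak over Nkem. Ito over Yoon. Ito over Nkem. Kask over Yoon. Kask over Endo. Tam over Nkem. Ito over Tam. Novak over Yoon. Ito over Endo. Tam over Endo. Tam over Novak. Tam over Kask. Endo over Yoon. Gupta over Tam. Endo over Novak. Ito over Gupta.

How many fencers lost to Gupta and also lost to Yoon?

0

Gupta beat: Nkem, Kask, Novak, Tam, Yoon, Endo.
Yoon beat: no one.
No one was beaten by both.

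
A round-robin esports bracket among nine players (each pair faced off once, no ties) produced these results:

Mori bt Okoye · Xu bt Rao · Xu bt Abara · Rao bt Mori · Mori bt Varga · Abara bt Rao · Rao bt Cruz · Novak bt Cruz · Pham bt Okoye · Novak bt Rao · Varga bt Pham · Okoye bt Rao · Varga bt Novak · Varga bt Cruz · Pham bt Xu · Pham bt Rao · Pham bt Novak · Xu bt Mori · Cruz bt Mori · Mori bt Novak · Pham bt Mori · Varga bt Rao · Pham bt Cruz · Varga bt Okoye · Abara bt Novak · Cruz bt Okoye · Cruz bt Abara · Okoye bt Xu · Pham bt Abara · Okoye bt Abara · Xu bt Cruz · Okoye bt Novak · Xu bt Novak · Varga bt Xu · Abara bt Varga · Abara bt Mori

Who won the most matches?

Pham

Win totals: Novak 2, Cruz 3, Mori 3, Varga 6, Okoye 4, Xu 5, Abara 4, Pham 7, Rao 2.
Pham leads with 7 wins (next highest: 6).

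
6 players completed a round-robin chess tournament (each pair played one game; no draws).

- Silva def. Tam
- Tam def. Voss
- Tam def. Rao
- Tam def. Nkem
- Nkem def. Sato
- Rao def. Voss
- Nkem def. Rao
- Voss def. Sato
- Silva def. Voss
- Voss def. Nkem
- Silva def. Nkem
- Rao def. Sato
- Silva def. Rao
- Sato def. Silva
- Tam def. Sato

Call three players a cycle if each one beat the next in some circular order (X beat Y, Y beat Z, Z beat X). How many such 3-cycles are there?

5

Of the C(6,3) = 20 triples, the cyclic ones are: {Silva, Sato, Tam}; {Silva, Sato, Nkem}; {Silva, Sato, Rao}; {Silva, Sato, Voss}; {Nkem, Rao, Voss}.
That is 5.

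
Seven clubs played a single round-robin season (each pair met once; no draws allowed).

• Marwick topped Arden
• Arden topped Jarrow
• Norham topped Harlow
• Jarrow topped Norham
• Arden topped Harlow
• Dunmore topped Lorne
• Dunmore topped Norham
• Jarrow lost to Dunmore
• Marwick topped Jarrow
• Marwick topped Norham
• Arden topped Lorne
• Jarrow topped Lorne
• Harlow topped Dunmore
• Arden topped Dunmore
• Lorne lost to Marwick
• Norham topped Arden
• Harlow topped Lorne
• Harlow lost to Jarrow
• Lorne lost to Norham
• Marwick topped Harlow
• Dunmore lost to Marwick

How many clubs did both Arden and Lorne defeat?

Arden beat: Jarrow, Harlow, Dunmore, Lorne.
Lorne beat: no one.
No one was beaten by both.

0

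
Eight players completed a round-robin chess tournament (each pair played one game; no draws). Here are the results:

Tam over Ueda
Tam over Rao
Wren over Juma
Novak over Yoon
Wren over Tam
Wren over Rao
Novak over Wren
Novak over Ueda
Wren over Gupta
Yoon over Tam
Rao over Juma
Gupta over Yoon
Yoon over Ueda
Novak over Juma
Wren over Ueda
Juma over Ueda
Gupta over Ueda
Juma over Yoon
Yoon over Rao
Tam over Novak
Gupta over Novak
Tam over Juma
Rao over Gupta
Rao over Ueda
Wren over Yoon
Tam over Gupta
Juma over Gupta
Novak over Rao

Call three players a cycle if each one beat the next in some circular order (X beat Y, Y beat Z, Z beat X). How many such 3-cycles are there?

Win totals: Ueda 0, Juma 3, Gupta 3, Rao 3, Novak 5, Wren 6, Tam 5, Yoon 3.
A player with w wins dominates both others in C(w,2) triples; summing gives 0 + 3 + 3 + 3 + 10 + 15 + 10 + 3 = 47 transitive triples.
Total triples C(8,3) = 56, so cyclic triples = 56 − 47 = 9.

9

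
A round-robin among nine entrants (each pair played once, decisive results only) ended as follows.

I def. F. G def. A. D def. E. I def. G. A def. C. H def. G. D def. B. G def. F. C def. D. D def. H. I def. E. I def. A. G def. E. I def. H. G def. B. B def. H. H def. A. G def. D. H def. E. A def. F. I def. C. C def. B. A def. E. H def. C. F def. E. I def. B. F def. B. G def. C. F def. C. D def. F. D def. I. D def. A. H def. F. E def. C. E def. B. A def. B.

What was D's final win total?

6

D's results: beat A, B, E, F, H, I; lost to C, G.
That is 6 wins.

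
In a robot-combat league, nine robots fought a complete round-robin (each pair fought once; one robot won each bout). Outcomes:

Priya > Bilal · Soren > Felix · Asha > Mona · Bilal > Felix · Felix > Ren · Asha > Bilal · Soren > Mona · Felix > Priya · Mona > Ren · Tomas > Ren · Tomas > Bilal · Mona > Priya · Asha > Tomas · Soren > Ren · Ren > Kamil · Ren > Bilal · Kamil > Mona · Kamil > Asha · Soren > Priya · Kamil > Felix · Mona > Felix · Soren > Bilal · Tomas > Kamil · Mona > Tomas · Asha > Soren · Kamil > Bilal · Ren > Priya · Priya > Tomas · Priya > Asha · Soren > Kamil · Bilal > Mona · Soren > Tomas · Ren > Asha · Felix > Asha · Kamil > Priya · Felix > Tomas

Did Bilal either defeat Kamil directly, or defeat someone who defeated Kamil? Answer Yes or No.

No

Bilal did not beat Kamil directly.
Bilal beat Felix, Mona, but each of them lost to Kamil. No two-step path.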